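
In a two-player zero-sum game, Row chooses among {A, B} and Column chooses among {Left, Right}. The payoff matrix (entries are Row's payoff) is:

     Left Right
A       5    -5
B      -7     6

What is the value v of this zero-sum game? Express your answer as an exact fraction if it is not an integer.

Row minima: A → -5, B → -7; maximin = -5.
Column maxima: Left → 5, Right → 6; minimax = 5.
-5 ≠ 5, so there is no saddle point; optimal play is mixed.
Let Row play A with probability p. Expected payoff against Left: 5p + (-7)(1−p) = 12p − 7; against Right: (-5)p + 6(1−p) = −11p + 6.
Setting these equal: 12p − 7 = −11p + 6 ⇒ 23p = 13 ⇒ p = 13/23, and the value is (12)·(13/23) − 7 = -5/23.
For Column: with q = P(Left), equating A's and B's payoffs gives 10q − 5 = −13q + 6 ⇒ q = 11/23.

-5/23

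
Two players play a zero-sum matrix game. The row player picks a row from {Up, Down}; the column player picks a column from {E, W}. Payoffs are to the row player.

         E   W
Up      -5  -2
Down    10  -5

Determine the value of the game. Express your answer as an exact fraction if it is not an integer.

Row minima: Up → -5, Down → -5; maximin = -5.
Column maxima: E → 10, W → -2; minimax = -2.
-5 ≠ -2, so there is no saddle point; optimal play is mixed.
Let the row player play Up with probability p. Expected payoff against E: (-5)p + 10(1−p) = −15p + 10; against W: (-2)p + (-5)(1−p) = 3p − 5.
Setting these equal: −15p + 10 = 3p − 5 ⇒ −18p = -15 ⇒ p = 5/6, and the value is (-15)·(5/6) + 10 = -5/2.
For the column player: with q = P(E), equating Up's and Down's payoffs gives −3q − 2 = 15q − 5 ⇒ q = 1/6.

-5/2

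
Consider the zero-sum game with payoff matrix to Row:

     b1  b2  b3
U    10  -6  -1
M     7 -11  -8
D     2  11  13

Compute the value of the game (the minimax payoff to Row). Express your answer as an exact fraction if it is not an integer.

Row minima: U → -6, M → -11, D → 2; maximin = 2.
Column maxima: b1 → 10, b2 → 11, b3 → 13; minimax = 10.
2 ≠ 10, so there is no saddle point; optimal play is mixed.
M is strictly dominated by U, so Row never plays it.
b3 is strictly dominated by b2 (it gives Row strictly more in every row), so Column never plays it.
On the remaining 2×2 (U, D vs b1, b2):
Let Row play U with probability p. Expected payoff against b1: 10p + 2(1−p) = 8p + 2; against b2: (-6)p + 11(1−p) = −17p + 11.
Setting these equal: 8p + 2 = −17p + 11 ⇒ 25p = 9 ⇒ p = 9/25, and the value is (8)·(9/25) + 2 = 122/25.
For Column: with q = P(b1), equating U's and D's payoffs gives 16q − 6 = −9q + 11 ⇒ q = 17/25.

122/25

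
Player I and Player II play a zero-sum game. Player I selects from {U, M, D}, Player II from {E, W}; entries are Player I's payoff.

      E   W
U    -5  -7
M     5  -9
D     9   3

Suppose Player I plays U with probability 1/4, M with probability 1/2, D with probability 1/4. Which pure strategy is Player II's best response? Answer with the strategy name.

If Player II plays E, Player I's expected payoff is (1/4)·(-5) + (1/2)·5 + (1/4)·9 = 7/2.
If Player II plays W, Player I's expected payoff is (1/4)·(-7) + (1/2)·(-9) + (1/4)·3 = -11/2.
Player II minimizes Player I's payoff; the smallest is -11/2, so the best response is W.

W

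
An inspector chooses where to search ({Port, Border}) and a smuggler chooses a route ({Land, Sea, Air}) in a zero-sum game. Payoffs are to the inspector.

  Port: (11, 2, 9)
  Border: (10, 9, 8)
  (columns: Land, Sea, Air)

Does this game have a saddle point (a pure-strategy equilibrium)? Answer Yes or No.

No

Row minima: Port → 2, Border → 8; maximin = 8.
Column maxima: Land → 11, Sea → 9, Air → 9; minimax = 9.
8 ≠ 9, so no pure-strategy equilibrium exists.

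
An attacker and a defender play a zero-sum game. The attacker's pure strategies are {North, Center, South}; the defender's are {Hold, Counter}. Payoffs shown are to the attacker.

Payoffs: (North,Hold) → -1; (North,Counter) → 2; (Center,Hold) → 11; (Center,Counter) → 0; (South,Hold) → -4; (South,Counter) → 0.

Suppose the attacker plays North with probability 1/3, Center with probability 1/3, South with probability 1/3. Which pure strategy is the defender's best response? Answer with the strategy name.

If the defender plays Hold, the attacker's expected payoff is (1/3)·(-1) + (1/3)·11 + (1/3)·(-4) = 2.
If the defender plays Counter, the attacker's expected payoff is (1/3)·2 + (1/3)·0 + (1/3)·0 = 2/3.
The defender minimizes the attacker's payoff; the smallest is 2/3, so the best response is Counter.

Counter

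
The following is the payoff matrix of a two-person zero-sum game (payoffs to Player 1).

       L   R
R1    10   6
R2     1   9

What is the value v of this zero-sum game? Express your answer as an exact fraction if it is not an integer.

7

Row minima: R1 → 6, R2 → 1; maximin = 6.
Column maxima: L → 10, R → 9; minimax = 9.
6 ≠ 9, so there is no saddle point; optimal play is mixed.
Let Player 1 play R1 with probability p. Expected payoff against L: 10p + 1(1−p) = 9p + 1; against R: 6p + 9(1−p) = −3p + 9.
Setting these equal: 9p + 1 = −3p + 9 ⇒ 12p = 8 ⇒ p = 2/3, and the value is (9)·(2/3) + 1 = 7.
For Player 2: with q = P(L), equating R1's and R2's payoffs gives 4q + 6 = −8q + 9 ⇒ q = 1/4.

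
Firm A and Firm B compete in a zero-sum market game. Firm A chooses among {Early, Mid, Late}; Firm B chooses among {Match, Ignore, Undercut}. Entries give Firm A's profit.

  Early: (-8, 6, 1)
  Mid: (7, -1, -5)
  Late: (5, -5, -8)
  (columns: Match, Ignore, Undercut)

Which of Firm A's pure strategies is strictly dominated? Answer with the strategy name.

Mid gives a strictly higher payoff than Late against every column: 7 > 5, -1 > -5, -5 > -8.
So Late is strictly dominated and Firm A never plays it.

Late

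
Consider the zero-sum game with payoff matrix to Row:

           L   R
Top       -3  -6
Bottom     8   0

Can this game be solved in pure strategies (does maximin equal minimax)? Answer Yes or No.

Row minima: Top → -6, Bottom → 0; maximin = 0.
Column maxima: L → 8, R → 0; minimax = 0.
maximin = minimax = 0, so a saddle point exists.

Yes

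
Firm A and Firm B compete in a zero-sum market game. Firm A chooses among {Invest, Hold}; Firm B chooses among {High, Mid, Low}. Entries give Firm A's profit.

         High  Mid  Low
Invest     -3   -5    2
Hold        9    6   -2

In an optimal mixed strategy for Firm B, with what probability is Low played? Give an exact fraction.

Row minima: Invest → -5, Hold → -2; maximin = -2.
Column maxima: High → 9, Mid → 6, Low → 2; minimax = 2.
-2 ≠ 2, so there is no saddle point; optimal play is mixed.
High is strictly dominated by Mid (it gives Firm A strictly more in every row), so Firm B never plays it.
On the remaining 2×2 (Invest, Hold vs Mid, Low):
Let Firm A play Invest with probability p. Expected payoff against Mid: (-5)p + 6(1−p) = −11p + 6; against Low: 2p + (-2)(1−p) = 4p − 2.
Setting these equal: −11p + 6 = 4p − 2 ⇒ −15p = -8 ⇒ p = 8/15, and the value is (-11)·(8/15) + 6 = 2/15.
For Firm B: with q = P(Mid), equating Invest's and Hold's payoffs gives −7q + 2 = 8q − 2 ⇒ q = 4/15.

11/15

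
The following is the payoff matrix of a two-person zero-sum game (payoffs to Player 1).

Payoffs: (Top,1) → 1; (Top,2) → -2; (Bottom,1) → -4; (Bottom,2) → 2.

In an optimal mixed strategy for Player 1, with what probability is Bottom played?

1/3

Row minima: Top → -2, Bottom → -4; maximin = -2.
Column maxima: 1 → 1, 2 → 2; minimax = 1.
-2 ≠ 1, so there is no saddle point; optimal play is mixed.
Let Player 1 play Top with probability p. Expected payoff against 1: 1p + (-4)(1−p) = 5p − 4; against 2: (-2)p + 2(1−p) = −4p + 2.
Setting these equal: 5p − 4 = −4p + 2 ⇒ 9p = 6 ⇒ p = 2/3, and the value is (5)·(2/3) − 4 = -2/3.
For Player 2: with q = P(1), equating Top's and Bottom's payoffs gives 3q − 2 = −6q + 2 ⇒ q = 4/9.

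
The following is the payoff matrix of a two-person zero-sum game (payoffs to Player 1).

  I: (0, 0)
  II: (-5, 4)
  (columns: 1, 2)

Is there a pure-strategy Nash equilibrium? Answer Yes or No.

Row minima: I → 0, II → -5; maximin = 0.
Column maxima: 1 → 0, 2 → 4; minimax = 0.
maximin = minimax = 0, so a saddle point exists.

Yes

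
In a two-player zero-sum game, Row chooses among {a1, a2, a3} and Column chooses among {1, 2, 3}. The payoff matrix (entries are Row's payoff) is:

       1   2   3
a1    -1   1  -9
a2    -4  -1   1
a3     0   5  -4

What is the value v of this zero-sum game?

-16/9

Row minima: a1 → -9, a2 → -4, a3 → -4; maximin = -4.
Column maxima: 1 → 0, 2 → 5, 3 → 1; minimax = 0.
-4 ≠ 0, so there is no saddle point; optimal play is mixed.
a1 is strictly dominated by a3, so Row never plays it.
2 is strictly dominated by 1 (it gives Row strictly more in every row), so Column never plays it.
On the remaining 2×2 (a2, a3 vs 1, 3):
Let Row play a2 with probability p. Expected payoff against 1: (-4)p + 0(1−p) = −4p; against 3: 1p + (-4)(1−p) = 5p − 4.
Setting these equal: −4p = 5p − 4 ⇒ −9p = -4 ⇒ p = 4/9, and the value is (-4)·(4/9) = -16/9.
For Column: with q = P(1), equating a2's and a3's payoffs gives −5q + 1 = 4q − 4 ⇒ q = 5/9.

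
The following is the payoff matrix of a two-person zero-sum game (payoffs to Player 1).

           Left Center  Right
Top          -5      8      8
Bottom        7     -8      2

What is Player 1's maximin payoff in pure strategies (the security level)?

-5

Row minima: Top → -5, Bottom → -8.
The best of these is -5.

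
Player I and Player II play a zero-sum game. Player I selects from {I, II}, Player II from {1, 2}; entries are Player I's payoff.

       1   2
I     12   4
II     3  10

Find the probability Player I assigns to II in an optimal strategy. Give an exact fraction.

8/15

Row minima: I → 4, II → 3; maximin = 4.
Column maxima: 1 → 12, 2 → 10; minimax = 10.
4 ≠ 10, so there is no saddle point; optimal play is mixed.
Let Player I play I with probability p. Expected payoff against 1: 12p + 3(1−p) = 9p + 3; against 2: 4p + 10(1−p) = −6p + 10.
Setting these equal: 9p + 3 = −6p + 10 ⇒ 15p = 7 ⇒ p = 7/15, and the value is (9)·(7/15) + 3 = 36/5.
For Player II: with q = P(1), equating I's and II's payoffs gives 8q + 4 = −7q + 10 ⇒ q = 2/5.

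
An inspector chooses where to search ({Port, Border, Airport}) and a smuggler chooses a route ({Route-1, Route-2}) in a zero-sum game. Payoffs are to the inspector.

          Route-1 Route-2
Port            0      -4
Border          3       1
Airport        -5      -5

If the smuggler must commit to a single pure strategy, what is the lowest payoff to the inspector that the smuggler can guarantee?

1

Column maxima: Route-1 → 3, Route-2 → 1.
The smallest of these is 1.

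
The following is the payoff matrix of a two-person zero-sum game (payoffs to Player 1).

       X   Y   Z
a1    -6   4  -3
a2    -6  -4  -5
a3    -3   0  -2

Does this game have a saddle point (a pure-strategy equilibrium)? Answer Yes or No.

Yes

Row minima: a1 → -6, a2 → -6, a3 → -3; maximin = -3.
Column maxima: X → -3, Y → 4, Z → -2; minimax = -3.
maximin = minimax = -3, so a saddle point exists.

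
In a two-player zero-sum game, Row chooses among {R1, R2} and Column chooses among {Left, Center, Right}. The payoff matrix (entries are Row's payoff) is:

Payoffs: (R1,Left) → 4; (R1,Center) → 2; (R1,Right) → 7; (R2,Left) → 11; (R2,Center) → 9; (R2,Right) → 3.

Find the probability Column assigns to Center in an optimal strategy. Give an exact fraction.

Row minima: R1 → 2, R2 → 3; maximin = 3.
Column maxima: Left → 11, Center → 9, Right → 7; minimax = 7.
3 ≠ 7, so there is no saddle point; optimal play is mixed.
Left is strictly dominated by Center (it gives Row strictly more in every row), so Column never plays it.
On the remaining 2×2 (R1, R2 vs Center, Right):
Let Row play R1 with probability p. Expected payoff against Center: 2p + 9(1−p) = −7p + 9; against Right: 7p + 3(1−p) = 4p + 3.
Setting these equal: −7p + 9 = 4p + 3 ⇒ −11p = -6 ⇒ p = 6/11, and the value is (-7)·(6/11) + 9 = 57/11.
For Column: with q = P(Center), equating R1's and R2's payoffs gives −5q + 7 = 6q + 3 ⇒ q = 4/11.

4/11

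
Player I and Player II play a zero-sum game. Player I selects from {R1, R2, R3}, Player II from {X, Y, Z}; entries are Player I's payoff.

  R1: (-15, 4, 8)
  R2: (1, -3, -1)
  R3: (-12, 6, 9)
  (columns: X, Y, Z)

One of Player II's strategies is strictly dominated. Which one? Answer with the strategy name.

Z

Y holds Player I's payoff strictly below Z in every row: 4 < 8, -3 < -1, 6 < 9.
So Z is strictly dominated for Player II.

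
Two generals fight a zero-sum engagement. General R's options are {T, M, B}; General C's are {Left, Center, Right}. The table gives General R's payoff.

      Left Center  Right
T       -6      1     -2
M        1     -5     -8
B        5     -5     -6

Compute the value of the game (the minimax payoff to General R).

-46/15

Row minima: T → -6, M → -8, B → -6; maximin = -6.
Column maxima: Left → 5, Center → 1, Right → -2; minimax = -2.
-6 ≠ -2, so there is no saddle point; optimal play is mixed.
Center is strictly dominated by Right (it gives General R strictly more in every row), so General C never plays it.
With Center eliminated, M is strictly dominated by B (B gives General R strictly more in every remaining column), so General R never plays it.
On the remaining 2×2 (T, B vs Left, Right):
Let General R play T with probability p. Expected payoff against Left: (-6)p + 5(1−p) = −11p + 5; against Right: (-2)p + (-6)(1−p) = 4p − 6.
Setting these equal: −11p + 5 = 4p − 6 ⇒ −15p = -11 ⇒ p = 11/15, and the value is (-11)·(11/15) + 5 = -46/15.
For General C: with q = P(Left), equating T's and B's payoffs gives −4q − 2 = 11q − 6 ⇒ q = 4/15.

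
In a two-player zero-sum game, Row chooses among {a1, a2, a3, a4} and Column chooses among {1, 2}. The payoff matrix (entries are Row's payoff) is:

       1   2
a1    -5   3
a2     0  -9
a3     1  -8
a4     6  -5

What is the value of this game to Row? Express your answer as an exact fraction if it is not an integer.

-7/19

Row minima: a1 → -5, a2 → -9, a3 → -8, a4 → -5; maximin = -5.
Column maxima: 1 → 6, 2 → 3; minimax = 3.
-5 ≠ 3, so there is no saddle point; optimal play is mixed.
a2 is strictly dominated by a3, so Row never plays it.
a3 is strictly dominated by a4, so Row never plays it.
On the remaining 2×2 (a1, a4 vs 1, 2):
Let Row play a1 with probability p. Expected payoff against 1: (-5)p + 6(1−p) = −11p + 6; against 2: 3p + (-5)(1−p) = 8p − 5.
Setting these equal: −11p + 6 = 8p − 5 ⇒ −19p = -11 ⇒ p = 11/19, and the value is (-11)·(11/19) + 6 = -7/19.
For Column: with q = P(1), equating a1's and a4's payoffs gives −8q + 3 = 11q − 5 ⇒ q = 8/19.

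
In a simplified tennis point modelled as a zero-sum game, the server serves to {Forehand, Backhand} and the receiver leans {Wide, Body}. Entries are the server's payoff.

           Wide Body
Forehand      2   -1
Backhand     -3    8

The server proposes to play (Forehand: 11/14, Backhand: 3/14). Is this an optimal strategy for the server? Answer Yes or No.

Against Wide this mix gives (11/14)·2 + (3/14)·(-3) = 13/14.
Against Body this mix gives (11/14)·(-1) + (3/14)·8 = 13/14.
All of the receiver's active replies (Wide, Body) yield 13/14, and no column does worse for the server. The mix makes the receiver indifferent and guarantees 13/14, so it is optimal.

Yes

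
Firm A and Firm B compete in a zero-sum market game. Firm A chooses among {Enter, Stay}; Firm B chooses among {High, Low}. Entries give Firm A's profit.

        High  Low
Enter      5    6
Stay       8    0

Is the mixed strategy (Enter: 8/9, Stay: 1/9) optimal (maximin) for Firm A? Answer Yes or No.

Yes

Against High this mix gives (8/9)·5 + (1/9)·8 = 16/3.
Against Low this mix gives (8/9)·6 + (1/9)·0 = 16/3.
All of Firm B's active replies (High, Low) yield 16/3, and no column does worse for Firm A. The mix makes Firm B indifferent and guarantees 16/3, so it is optimal.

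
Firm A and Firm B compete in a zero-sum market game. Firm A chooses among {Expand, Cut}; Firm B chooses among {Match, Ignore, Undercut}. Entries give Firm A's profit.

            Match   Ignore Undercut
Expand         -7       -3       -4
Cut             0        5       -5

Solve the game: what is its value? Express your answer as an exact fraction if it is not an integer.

-35/8

Row minima: Expand → -7, Cut → -5; maximin = -5.
Column maxima: Match → 0, Ignore → 5, Undercut → -4; minimax = -4.
-5 ≠ -4, so there is no saddle point; optimal play is mixed.
Ignore is strictly dominated by Match (it gives Firm A strictly more in every row), so Firm B never plays it.
On the remaining 2×2 (Expand, Cut vs Match, Undercut):
Let Firm A play Expand with probability p. Expected payoff against Match: (-7)p + 0(1−p) = −7p; against Undercut: (-4)p + (-5)(1−p) = p − 5.
Setting these equal: −7p = p − 5 ⇒ −8p = -5 ⇒ p = 5/8, and the value is (-7)·(5/8) = -35/8.
For Firm B: with q = P(Match), equating Expand's and Cut's payoffs gives −3q − 4 = 5q − 5 ⇒ q = 1/8.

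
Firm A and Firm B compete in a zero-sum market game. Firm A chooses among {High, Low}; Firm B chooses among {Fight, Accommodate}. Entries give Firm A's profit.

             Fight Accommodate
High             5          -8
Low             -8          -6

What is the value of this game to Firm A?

-94/15

Row minima: High → -8, Low → -8; maximin = -8.
Column maxima: Fight → 5, Accommodate → -6; minimax = -6.
-8 ≠ -6, so there is no saddle point; optimal play is mixed.
Let Firm A play High with probability p. Expected payoff against Fight: 5p + (-8)(1−p) = 13p − 8; against Accommodate: (-8)p + (-6)(1−p) = −2p − 6.
Setting these equal: 13p − 8 = −2p − 6 ⇒ 15p = 2 ⇒ p = 2/15, and the value is (13)·(2/15) − 8 = -94/15.
For Firm B: with q = P(Fight), equating High's and Low's payoffs gives 13q − 8 = −2q − 6 ⇒ q = 2/15.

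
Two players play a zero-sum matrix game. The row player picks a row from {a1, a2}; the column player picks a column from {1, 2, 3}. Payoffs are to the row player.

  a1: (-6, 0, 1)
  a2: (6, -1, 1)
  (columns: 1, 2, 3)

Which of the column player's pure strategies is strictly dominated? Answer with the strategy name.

3

2 holds the row player's payoff strictly below 3 in every row: 0 < 1, -1 < 1.
So 3 is strictly dominated for the column player.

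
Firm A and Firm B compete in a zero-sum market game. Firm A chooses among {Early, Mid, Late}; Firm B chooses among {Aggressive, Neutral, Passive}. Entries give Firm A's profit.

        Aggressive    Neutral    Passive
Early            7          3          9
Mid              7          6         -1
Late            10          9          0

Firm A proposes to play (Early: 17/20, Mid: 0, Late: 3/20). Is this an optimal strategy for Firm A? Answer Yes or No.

No

Against Aggressive this mix gives (17/20)·7 + (3/20)·10 = 149/20.
Against Neutral this mix gives (17/20)·3 + (3/20)·9 = 39/10.
Against Passive this mix gives (17/20)·9 + (3/20)·0 = 153/20.
Firm B will play Neutral, holding Firm A to 39/10. Shifting weight toward the row that does better against Neutral would raise this floor (the equalizing mix achieves 27/5 against both Neutral and Passive), so the proposed strategy is not optimal.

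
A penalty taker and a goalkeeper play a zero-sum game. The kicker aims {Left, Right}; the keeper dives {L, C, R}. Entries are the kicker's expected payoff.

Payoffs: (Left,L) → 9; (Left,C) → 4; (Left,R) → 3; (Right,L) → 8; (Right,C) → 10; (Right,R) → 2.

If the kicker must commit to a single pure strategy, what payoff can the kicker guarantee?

Row minima: Left → 3, Right → 2.
The best of these is 3.

3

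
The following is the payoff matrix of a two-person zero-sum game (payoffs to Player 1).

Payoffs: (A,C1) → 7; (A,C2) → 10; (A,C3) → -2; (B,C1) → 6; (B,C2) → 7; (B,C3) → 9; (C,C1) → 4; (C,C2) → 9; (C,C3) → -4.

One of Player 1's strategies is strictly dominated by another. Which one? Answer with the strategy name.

C

A gives a strictly higher payoff than C against every column: 7 > 4, 10 > 9, -2 > -4.
So C is strictly dominated and Player 1 never plays it.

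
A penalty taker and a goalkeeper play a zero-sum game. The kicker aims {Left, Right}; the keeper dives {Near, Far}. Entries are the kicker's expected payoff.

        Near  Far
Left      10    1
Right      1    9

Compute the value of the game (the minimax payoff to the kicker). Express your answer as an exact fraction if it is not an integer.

Row minima: Left → 1, Right → 1; maximin = 1.
Column maxima: Near → 10, Far → 9; minimax = 9.
1 ≠ 9, so there is no saddle point; optimal play is mixed.
Let the kicker play Left with probability p. Expected payoff against Near: 10p + 1(1−p) = 9p + 1; against Far: 1p + 9(1−p) = −8p + 9.
Setting these equal: 9p + 1 = −8p + 9 ⇒ 17p = 8 ⇒ p = 8/17, and the value is (9)·(8/17) + 1 = 89/17.
For the keeper: with q = P(Near), equating Left's and Right's payoffs gives 9q + 1 = −8q + 9 ⇒ q = 8/17.

89/17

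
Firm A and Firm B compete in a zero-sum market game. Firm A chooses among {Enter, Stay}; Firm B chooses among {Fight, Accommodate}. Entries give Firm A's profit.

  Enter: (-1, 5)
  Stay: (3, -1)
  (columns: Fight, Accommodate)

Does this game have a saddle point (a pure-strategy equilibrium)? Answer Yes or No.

No

Row minima: Enter → -1, Stay → -1; maximin = -1.
Column maxima: Fight → 3, Accommodate → 5; minimax = 3.
-1 ≠ 3, so no pure-strategy equilibrium exists.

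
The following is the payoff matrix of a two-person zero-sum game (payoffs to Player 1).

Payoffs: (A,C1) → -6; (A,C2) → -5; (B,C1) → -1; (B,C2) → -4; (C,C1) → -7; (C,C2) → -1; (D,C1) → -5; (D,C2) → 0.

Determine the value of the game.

Row minima: A → -6, B → -4, C → -7, D → -5; maximin = -4.
Column maxima: C1 → -1, C2 → 0; minimax = -1.
-4 ≠ -1, so there is no saddle point; optimal play is mixed.
A is strictly dominated by B, so Player 1 never plays it.
C is strictly dominated by D, so Player 1 never plays it.
On the remaining 2×2 (B, D vs C1, C2):
Let Player 1 play B with probability p. Expected payoff against C1: (-1)p + (-5)(1−p) = 4p − 5; against C2: (-4)p + 0(1−p) = −4p.
Setting these equal: 4p − 5 = −4p ⇒ 8p = 5 ⇒ p = 5/8, and the value is (4)·(5/8) − 5 = -5/2.
For Player 2: with q = P(C1), equating B's and D's payoffs gives 3q − 4 = −5q ⇒ q = 1/2.

-5/2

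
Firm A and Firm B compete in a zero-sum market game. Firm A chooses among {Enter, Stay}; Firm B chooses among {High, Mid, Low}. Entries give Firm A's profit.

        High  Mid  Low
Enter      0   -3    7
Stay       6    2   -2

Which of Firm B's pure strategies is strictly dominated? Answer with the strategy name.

High

Mid holds Firm A's payoff strictly below High in every row: -3 < 0, 2 < 6.
So High is strictly dominated for Firm B.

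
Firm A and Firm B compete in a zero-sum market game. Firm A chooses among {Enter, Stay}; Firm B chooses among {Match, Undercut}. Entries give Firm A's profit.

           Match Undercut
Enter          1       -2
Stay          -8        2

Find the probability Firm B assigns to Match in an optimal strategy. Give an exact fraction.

4/13

Row minima: Enter → -2, Stay → -8; maximin = -2.
Column maxima: Match → 1, Undercut → 2; minimax = 1.
-2 ≠ 1, so there is no saddle point; optimal play is mixed.
Let Firm A play Enter with probability p. Expected payoff against Match: 1p + (-8)(1−p) = 9p − 8; against Undercut: (-2)p + 2(1−p) = −4p + 2.
Setting these equal: 9p − 8 = −4p + 2 ⇒ 13p = 10 ⇒ p = 10/13, and the value is (9)·(10/13) − 8 = -14/13.
For Firm B: with q = P(Match), equating Enter's and Stay's payoffs gives 3q − 2 = −10q + 2 ⇒ q = 4/13.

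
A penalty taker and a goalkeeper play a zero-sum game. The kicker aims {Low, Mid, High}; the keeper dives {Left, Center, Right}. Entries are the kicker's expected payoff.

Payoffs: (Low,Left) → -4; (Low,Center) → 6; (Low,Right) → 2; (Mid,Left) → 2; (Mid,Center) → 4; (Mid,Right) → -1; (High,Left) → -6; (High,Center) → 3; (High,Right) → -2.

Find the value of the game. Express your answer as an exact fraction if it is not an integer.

0

Row minima: Low → -4, Mid → -1, High → -6; maximin = -1.
Column maxima: Left → 2, Center → 6, Right → 2; minimax = 2.
-1 ≠ 2, so there is no saddle point; optimal play is mixed.
High is strictly dominated by Low, so the kicker never plays it.
Center is strictly dominated by Left (it gives the kicker strictly more in every row), so the keeper never plays it.
On the remaining 2×2 (Low, Mid vs Left, Right):
Let the kicker play Low with probability p. Expected payoff against Left: (-4)p + 2(1−p) = −6p + 2; against Right: 2p + (-1)(1−p) = 3p − 1.
Setting these equal: −6p + 2 = 3p − 1 ⇒ −9p = -3 ⇒ p = 1/3, and the value is (-6)·(1/3) + 2 = 0.
For the keeper: with q = P(Left), equating Low's and Mid's payoffs gives −6q + 2 = 3q − 1 ⇒ q = 1/3.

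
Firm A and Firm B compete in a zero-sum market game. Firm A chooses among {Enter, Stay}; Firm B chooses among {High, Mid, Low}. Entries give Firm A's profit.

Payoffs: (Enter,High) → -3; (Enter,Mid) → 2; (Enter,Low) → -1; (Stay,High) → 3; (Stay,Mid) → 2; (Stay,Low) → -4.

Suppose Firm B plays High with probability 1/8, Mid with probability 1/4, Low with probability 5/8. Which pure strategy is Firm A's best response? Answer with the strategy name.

Expected payoff of Enter: (1/8)·(-3) + (1/4)·2 + (5/8)·(-1) = -1/2.
Expected payoff of Stay: (1/8)·3 + (1/4)·2 + (5/8)·(-4) = -13/8.
The largest is -1/2, so Firm A's best response is Enter.

Enter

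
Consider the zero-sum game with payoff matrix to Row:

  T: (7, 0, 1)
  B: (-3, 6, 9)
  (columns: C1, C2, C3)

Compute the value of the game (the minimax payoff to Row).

Row minima: T → 0, B → -3; maximin = 0.
Column maxima: C1 → 7, C2 → 6, C3 → 9; minimax = 6.
0 ≠ 6, so there is no saddle point; optimal play is mixed.
C3 is strictly dominated by C2 (it gives Row strictly more in every row), so Column never plays it.
On the remaining 2×2 (T, B vs C1, C2):
Let Row play T with probability p. Expected payoff against C1: 7p + (-3)(1−p) = 10p − 3; against C2: 0p + 6(1−p) = −6p + 6.
Setting these equal: 10p − 3 = −6p + 6 ⇒ 16p = 9 ⇒ p = 9/16, and the value is (10)·(9/16) − 3 = 21/8.
For Column: with q = P(C1), equating T's and B's payoffs gives 7q = −9q + 6 ⇒ q = 3/8.

21/8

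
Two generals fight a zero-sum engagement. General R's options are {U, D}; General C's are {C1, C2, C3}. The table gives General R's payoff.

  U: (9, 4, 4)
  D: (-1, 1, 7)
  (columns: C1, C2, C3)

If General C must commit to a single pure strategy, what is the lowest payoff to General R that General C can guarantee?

4

Column maxima: C1 → 9, C2 → 4, C3 → 7.
The smallest of these is 4.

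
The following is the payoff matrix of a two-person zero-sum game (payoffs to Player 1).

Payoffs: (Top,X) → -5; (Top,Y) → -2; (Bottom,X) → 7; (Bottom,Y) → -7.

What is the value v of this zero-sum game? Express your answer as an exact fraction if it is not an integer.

-49/17

Row minima: Top → -5, Bottom → -7; maximin = -5.
Column maxima: X → 7, Y → -2; minimax = -2.
-5 ≠ -2, so there is no saddle point; optimal play is mixed.
Let Player 1 play Top with probability p. Expected payoff against X: (-5)p + 7(1−p) = −12p + 7; against Y: (-2)p + (-7)(1−p) = 5p − 7.
Setting these equal: −12p + 7 = 5p − 7 ⇒ −17p = -14 ⇒ p = 14/17, and the value is (-12)·(14/17) + 7 = -49/17.
For Player 2: with q = P(X), equating Top's and Bottom's payoffs gives −3q − 2 = 14q − 7 ⇒ q = 5/17.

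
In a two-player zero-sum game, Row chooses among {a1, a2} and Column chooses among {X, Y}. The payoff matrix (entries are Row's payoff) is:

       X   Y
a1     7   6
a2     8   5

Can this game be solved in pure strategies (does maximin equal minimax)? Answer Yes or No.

Yes

Row minima: a1 → 6, a2 → 5; maximin = 6.
Column maxima: X → 8, Y → 6; minimax = 6.
maximin = minimax = 6, so a saddle point exists.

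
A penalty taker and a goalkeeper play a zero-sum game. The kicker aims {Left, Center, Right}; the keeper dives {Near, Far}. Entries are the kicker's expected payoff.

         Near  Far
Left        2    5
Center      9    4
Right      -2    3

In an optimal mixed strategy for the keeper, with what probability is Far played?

Row minima: Left → 2, Center → 4, Right → -2; maximin = 4.
Column maxima: Near → 9, Far → 5; minimax = 5.
4 ≠ 5, so there is no saddle point; optimal play is mixed.
Right is strictly dominated by Left, so the kicker never plays it.
On the remaining 2×2 (Left, Center vs Near, Far):
Let the kicker play Left with probability p. Expected payoff against Near: 2p + 9(1−p) = −7p + 9; against Far: 5p + 4(1−p) = p + 4.
Setting these equal: −7p + 9 = p + 4 ⇒ −8p = -5 ⇒ p = 5/8, and the value is (-7)·(5/8) + 9 = 37/8.
For the keeper: with q = P(Near), equating Left's and Center's payoffs gives −3q + 5 = 5q + 4 ⇒ q = 1/8.

7/8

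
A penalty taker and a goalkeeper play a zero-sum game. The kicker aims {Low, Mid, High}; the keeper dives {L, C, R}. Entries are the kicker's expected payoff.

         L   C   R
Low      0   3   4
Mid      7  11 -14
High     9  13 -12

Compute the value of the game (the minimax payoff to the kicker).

36/25

Row minima: Low → 0, Mid → -14, High → -12; maximin = 0.
Column maxima: L → 9, C → 13, R → 4; minimax = 4.
0 ≠ 4, so there is no saddle point; optimal play is mixed.
Mid is strictly dominated by High, so the kicker never plays it.
C is strictly dominated by L (it gives the kicker strictly more in every row), so the keeper never plays it.
On the remaining 2×2 (Low, High vs L, R):
Let the kicker play Low with probability p. Expected payoff against L: 0p + 9(1−p) = −9p + 9; against R: 4p + (-12)(1−p) = 16p − 12.
Setting these equal: −9p + 9 = 16p − 12 ⇒ −25p = -21 ⇒ p = 21/25, and the value is (-9)·(21/25) + 9 = 36/25.
For the keeper: with q = P(L), equating Low's and High's payoffs gives −4q + 4 = 21q − 12 ⇒ q = 16/25.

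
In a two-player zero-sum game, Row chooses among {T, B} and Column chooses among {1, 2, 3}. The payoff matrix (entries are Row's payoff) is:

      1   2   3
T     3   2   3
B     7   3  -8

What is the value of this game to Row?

Row minima: T → 2, B → -8; maximin = 2.
Column maxima: 1 → 7, 2 → 3, 3 → 3; minimax = 3.
2 ≠ 3, so there is no saddle point; optimal play is mixed.
1 is strictly dominated by 2 (it gives Row strictly more in every row), so Column never plays it.
On the remaining 2×2 (T, B vs 2, 3):
Let Row play T with probability p. Expected payoff against 2: 2p + 3(1−p) = −p + 3; against 3: 3p + (-8)(1−p) = 11p − 8.
Setting these equal: −p + 3 = 11p − 8 ⇒ −12p = -11 ⇒ p = 11/12, and the value is (-1)·(11/12) + 3 = 25/12.
For Column: with q = P(2), equating T's and B's payoffs gives −q + 3 = 11q − 8 ⇒ q = 11/12.

25/12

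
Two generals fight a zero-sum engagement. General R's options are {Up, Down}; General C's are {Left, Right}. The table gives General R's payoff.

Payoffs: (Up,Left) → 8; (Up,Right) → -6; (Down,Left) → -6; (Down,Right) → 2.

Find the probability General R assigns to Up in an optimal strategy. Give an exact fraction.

4/11

Row minima: Up → -6, Down → -6; maximin = -6.
Column maxima: Left → 8, Right → 2; minimax = 2.
-6 ≠ 2, so there is no saddle point; optimal play is mixed.
Let General R play Up with probability p. Expected payoff against Left: 8p + (-6)(1−p) = 14p − 6; against Right: (-6)p + 2(1−p) = −8p + 2.
Setting these equal: 14p − 6 = −8p + 2 ⇒ 22p = 8 ⇒ p = 4/11, and the value is (14)·(4/11) − 6 = -10/11.
For General C: with q = P(Left), equating Up's and Down's payoffs gives 14q − 6 = −8q + 2 ⇒ q = 4/11.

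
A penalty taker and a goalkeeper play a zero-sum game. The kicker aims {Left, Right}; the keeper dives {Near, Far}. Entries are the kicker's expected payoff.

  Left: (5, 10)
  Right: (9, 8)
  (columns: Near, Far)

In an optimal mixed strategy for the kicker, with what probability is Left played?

1/6

Row minima: Left → 5, Right → 8; maximin = 8.
Column maxima: Near → 9, Far → 10; minimax = 9.
8 ≠ 9, so there is no saddle point; optimal play is mixed.
Let the kicker play Left with probability p. Expected payoff against Near: 5p + 9(1−p) = −4p + 9; against Far: 10p + 8(1−p) = 2p + 8.
Setting these equal: −4p + 9 = 2p + 8 ⇒ −6p = -1 ⇒ p = 1/6, and the value is (-4)·(1/6) + 9 = 25/3.
For the keeper: with q = P(Near), equating Left's and Right's payoffs gives −5q + 10 = q + 8 ⇒ q = 1/3.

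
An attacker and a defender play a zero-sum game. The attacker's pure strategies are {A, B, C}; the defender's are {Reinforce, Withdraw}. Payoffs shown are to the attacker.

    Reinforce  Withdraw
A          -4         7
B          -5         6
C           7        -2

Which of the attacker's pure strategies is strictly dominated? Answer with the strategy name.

A gives a strictly higher payoff than B against every column: -4 > -5, 7 > 6.
So B is strictly dominated and the attacker never plays it.

B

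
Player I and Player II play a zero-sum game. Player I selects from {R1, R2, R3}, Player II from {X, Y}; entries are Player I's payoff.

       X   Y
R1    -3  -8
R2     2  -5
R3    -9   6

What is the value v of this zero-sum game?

Row minima: R1 → -8, R2 → -5, R3 → -9; maximin = -5.
Column maxima: X → 2, Y → 6; minimax = 2.
-5 ≠ 2, so there is no saddle point; optimal play is mixed.
R1 is strictly dominated by R2, so Player I never plays it.
On the remaining 2×2 (R2, R3 vs X, Y):
Let Player I play R2 with probability p. Expected payoff against X: 2p + (-9)(1−p) = 11p − 9; against Y: (-5)p + 6(1−p) = −11p + 6.
Setting these equal: 11p − 9 = −11p + 6 ⇒ 22p = 15 ⇒ p = 15/22, and the value is (11)·(15/22) − 9 = -3/2.
For Player II: with q = P(X), equating R2's and R3's payoffs gives 7q − 5 = −15q + 6 ⇒ q = 1/2.

-3/2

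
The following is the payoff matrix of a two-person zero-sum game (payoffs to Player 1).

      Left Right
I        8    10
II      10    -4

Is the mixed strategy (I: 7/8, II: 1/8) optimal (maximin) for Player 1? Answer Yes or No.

Yes

Against Left this mix gives (7/8)·8 + (1/8)·10 = 33/4.
Against Right this mix gives (7/8)·10 + (1/8)·(-4) = 33/4.
All of Player 2's active replies (Left, Right) yield 33/4, and no column does worse for Player 1. The mix makes Player 2 indifferent and guarantees 33/4, so it is optimal.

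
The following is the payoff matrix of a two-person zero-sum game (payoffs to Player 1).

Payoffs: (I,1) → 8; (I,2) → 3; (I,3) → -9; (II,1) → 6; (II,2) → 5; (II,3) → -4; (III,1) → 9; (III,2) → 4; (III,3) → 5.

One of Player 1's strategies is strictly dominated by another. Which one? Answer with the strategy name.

I

III gives a strictly higher payoff than I against every column: 9 > 8, 4 > 3, 5 > -9.
So I is strictly dominated and Player 1 never plays it.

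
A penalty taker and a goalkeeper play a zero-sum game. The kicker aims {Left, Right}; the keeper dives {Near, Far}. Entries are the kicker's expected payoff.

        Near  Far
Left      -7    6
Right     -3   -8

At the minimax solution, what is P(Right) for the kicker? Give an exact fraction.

Row minima: Left → -7, Right → -8; maximin = -7.
Column maxima: Near → -3, Far → 6; minimax = -3.
-7 ≠ -3, so there is no saddle point; optimal play is mixed.
Let the kicker play Left with probability p. Expected payoff against Near: (-7)p + (-3)(1−p) = −4p − 3; against Far: 6p + (-8)(1−p) = 14p − 8.
Setting these equal: −4p − 3 = 14p − 8 ⇒ −18p = -5 ⇒ p = 5/18, and the value is (-4)·(5/18) − 3 = -37/9.
For the keeper: with q = P(Near), equating Left's and Right's payoffs gives −13q + 6 = 5q − 8 ⇒ q = 7/9.

13/18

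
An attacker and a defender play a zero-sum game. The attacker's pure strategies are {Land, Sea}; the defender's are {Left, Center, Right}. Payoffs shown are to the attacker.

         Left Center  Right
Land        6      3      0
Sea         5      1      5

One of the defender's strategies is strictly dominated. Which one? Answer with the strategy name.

Center holds the attacker's payoff strictly below Left in every row: 3 < 6, 1 < 5.
So Left is strictly dominated for the defender.

Left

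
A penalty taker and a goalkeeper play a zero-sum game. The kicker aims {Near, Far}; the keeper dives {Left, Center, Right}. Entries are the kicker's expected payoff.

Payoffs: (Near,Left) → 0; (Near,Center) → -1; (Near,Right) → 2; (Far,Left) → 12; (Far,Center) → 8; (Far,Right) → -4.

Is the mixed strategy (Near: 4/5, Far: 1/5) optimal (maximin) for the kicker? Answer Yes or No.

Against Left this mix gives (4/5)·0 + (1/5)·12 = 12/5.
Against Center this mix gives (4/5)·(-1) + (1/5)·8 = 4/5.
Against Right this mix gives (4/5)·2 + (1/5)·(-4) = 4/5.
All of the keeper's active replies (Center, Right) yield 4/5, and no column does worse for the kicker. The mix makes the keeper indifferent and guarantees 4/5, so it is optimal.

Yes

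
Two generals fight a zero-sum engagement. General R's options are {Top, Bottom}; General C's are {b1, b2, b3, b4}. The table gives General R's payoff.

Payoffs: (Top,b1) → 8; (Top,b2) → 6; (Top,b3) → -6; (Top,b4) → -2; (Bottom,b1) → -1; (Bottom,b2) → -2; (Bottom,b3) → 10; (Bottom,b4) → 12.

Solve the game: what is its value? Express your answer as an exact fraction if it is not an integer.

2

Row minima: Top → -6, Bottom → -2; maximin = -2.
Column maxima: b1 → 8, b2 → 6, b3 → 10, b4 → 12; minimax = 6.
-2 ≠ 6, so there is no saddle point; optimal play is mixed.
b1 is strictly dominated by b2 (it gives General R strictly more in every row), so General C never plays it.
b4 is strictly dominated by b3 (it gives General R strictly more in every row), so General C never plays it.
On the remaining 2×2 (Top, Bottom vs b2, b3):
Let General R play Top with probability p. Expected payoff against b2: 6p + (-2)(1−p) = 8p − 2; against b3: (-6)p + 10(1−p) = −16p + 10.
Setting these equal: 8p − 2 = −16p + 10 ⇒ 24p = 12 ⇒ p = 1/2, and the value is (8)·(1/2) − 2 = 2.
For General C: with q = P(b2), equating Top's and Bottom's payoffs gives 12q − 6 = −12q + 10 ⇒ q = 2/3.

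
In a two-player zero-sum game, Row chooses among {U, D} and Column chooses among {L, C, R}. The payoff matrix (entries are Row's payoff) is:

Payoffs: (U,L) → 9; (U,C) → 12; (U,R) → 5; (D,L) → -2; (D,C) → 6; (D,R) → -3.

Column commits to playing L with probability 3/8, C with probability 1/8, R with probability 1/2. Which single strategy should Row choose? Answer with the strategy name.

U

Expected payoff of U: (3/8)·9 + (1/8)·12 + (1/2)·5 = 59/8.
Expected payoff of D: (3/8)·(-2) + (1/8)·6 + (1/2)·(-3) = -3/2.
The largest is 59/8, so Row's best response is U.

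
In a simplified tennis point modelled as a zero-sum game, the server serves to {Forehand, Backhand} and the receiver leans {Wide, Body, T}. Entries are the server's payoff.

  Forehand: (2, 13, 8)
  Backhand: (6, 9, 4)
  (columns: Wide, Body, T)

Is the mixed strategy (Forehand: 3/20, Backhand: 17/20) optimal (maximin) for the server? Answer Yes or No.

Against Wide this mix gives (3/20)·2 + (17/20)·6 = 27/5.
Against Body this mix gives (3/20)·13 + (17/20)·9 = 48/5.
Against T this mix gives (3/20)·8 + (17/20)·4 = 23/5.
The receiver will play T, holding the server to 23/5. Shifting weight toward the row that does better against T would raise this floor (the equalizing mix achieves 5 against both T and Wide), so the proposed strategy is not optimal.

No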